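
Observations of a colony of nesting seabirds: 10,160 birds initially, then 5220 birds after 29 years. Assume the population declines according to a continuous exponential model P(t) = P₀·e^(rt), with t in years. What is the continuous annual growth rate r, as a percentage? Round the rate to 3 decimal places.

r ≈ -2.296% per year

5220 = 10160 · e^(r·29)
e^(29r) = 5220/10160 = 0.51378
r = ln(0.51378) / 29 = -0.66596 / 29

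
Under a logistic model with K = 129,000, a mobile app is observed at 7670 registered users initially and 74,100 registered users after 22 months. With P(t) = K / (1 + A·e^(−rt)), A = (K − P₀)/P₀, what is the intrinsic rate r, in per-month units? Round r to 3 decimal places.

A = (129000 − 7670)/7670 = 15.81877
74100 = 129000/(1 + 15.81877·e^(−r·22)) → e^(−22r) = (1.74089 − 1)/15.81877 = 0.046836
r = −ln(0.046836)/22 = 3.0611/22

r ≈ 0.139 per month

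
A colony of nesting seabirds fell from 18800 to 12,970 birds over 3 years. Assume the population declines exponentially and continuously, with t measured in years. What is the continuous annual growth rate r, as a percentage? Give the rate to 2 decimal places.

12970 = 18800 · e^(r·3)
e^(3r) = 12970/18800 = 0.68989
r = ln(0.68989) / 3 = -0.37122 / 3

r ≈ -12.37% per year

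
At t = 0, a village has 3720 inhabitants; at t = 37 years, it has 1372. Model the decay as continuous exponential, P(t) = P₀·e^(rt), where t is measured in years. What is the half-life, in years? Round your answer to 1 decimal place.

half-life ≈ 25.7 years

r = ln(1372/3720) / 37 = ln(0.36882) / 37 ≈ -0.026958 per year
half-life = ln 2 / |r| = 0.69315 / 0.026958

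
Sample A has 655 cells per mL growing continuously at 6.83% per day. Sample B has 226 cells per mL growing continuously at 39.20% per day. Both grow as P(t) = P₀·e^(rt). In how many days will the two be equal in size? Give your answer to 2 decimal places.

t ≈ 3.29 days

655·e^(0.0683t) = 226·e^(0.392t)
655/226 = e^((0.392 − 0.0683)t) → ln(2.89823) = 0.3237·t
t = 1.0641 / 0.3237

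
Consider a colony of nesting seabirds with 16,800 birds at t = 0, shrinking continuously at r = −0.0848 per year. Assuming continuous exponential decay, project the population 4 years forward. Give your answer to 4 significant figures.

P(4) = 16800 · e^(-0.0848·4) = 16800 · e^(-0.3392)
= 16800 · 0.71234 ≈ 11967.31

≈ 11,970 birds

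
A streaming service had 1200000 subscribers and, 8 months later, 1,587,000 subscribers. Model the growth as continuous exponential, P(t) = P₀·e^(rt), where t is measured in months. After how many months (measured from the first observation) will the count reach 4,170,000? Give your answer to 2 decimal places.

t ≈ 35.65 months

r = ln(1587000/1200000) / 8 ≈ 0.03494 per month
t = ln(4170000/1200000) / r = 1.24559 / 0.03494 ≈ 35.649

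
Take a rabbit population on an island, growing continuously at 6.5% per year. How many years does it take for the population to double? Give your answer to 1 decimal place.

doubling time = ln(2) / |r| = 0.69315 / 0.065

doubling time ≈ 10.7 years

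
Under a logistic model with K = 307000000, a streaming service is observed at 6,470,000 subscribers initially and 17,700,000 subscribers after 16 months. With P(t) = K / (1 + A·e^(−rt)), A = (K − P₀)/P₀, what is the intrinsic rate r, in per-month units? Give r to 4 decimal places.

A = (307000000 − 6470000)/6470000 = 46.44977
17700000 = 307000000/(1 + 46.44977·e^(−r·16)) → e^(−16r) = (17.34463 − 1)/46.44977 = 0.351878
r = −ln(0.351878)/16 = 1.04447/16

r ≈ 0.0653 per month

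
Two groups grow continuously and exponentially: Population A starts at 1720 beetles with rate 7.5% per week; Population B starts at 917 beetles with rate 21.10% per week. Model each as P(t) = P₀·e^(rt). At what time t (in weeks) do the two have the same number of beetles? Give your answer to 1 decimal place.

1720·e^(0.075t) = 917·e^(0.211t)
1720/917 = e^((0.211 − 0.075)t) → ln(1.87568) = 0.136·t
t = 0.62897 / 0.136

t ≈ 4.6 weeks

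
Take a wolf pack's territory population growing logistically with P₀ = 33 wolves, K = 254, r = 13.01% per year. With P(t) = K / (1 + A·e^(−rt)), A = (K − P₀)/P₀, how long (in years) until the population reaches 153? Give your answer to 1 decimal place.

A = (254 − 33)/33 = 6.69697
153 = 254/(1 + 6.69697·e^(−0.1301t)) → 1 + 6.69697·e^(−0.1301t) = 1.66013
e^(−0.1301t) = 0.098572 → t = ln(10.14491)/0.1301 = 2.31697/0.1301

t ≈ 17.8 years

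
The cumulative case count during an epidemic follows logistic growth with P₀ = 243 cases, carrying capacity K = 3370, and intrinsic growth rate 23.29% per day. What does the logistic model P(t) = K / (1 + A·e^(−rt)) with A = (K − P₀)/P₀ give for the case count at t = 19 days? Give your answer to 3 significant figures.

≈ 2,920 cases

A = (3370 − 243)/243 = 12.86831
P(19) = 3370 / (1 + 12.86831·e^(−0.2329·19)) = 3370 / (1 + 12.86831·0.011973)
= 3370 / 1.15407 ≈ 2920.09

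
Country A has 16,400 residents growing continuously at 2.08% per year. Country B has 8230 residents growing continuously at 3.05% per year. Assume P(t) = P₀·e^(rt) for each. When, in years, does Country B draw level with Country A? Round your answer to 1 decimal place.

t ≈ 71.1 years

16400·e^(0.0208t) = 8230·e^(0.0305t)
16400/8230 = e^((0.0305 − 0.0208)t) → ln(1.99271) = 0.0097·t
t = 0.6895 / 0.0097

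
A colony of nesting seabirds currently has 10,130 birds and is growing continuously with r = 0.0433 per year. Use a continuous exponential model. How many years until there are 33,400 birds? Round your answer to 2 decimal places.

33400 = 10130 · e^(0.0433·t)
t = ln(33400/10130) / 0.0433 = ln(3.29714) / 0.0433 = 1.19305 / 0.0433

t ≈ 27.55 years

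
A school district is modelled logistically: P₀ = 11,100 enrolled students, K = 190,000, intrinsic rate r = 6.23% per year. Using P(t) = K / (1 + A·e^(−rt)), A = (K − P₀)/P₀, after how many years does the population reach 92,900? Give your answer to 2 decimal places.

A = (190000 − 11100)/11100 = 16.11712
92900 = 190000/(1 + 16.11712·e^(−0.0623t)) → 1 + 16.11712·e^(−0.0623t) = 2.04521
e^(−0.0623t) = 0.064851 → t = ln(15.41998)/0.0623 = 2.73566/0.0623

t ≈ 43.91 years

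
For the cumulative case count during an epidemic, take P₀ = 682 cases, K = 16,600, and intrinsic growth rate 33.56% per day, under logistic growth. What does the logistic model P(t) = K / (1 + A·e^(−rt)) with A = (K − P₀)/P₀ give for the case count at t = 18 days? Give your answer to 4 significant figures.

≈ 15,730 cases

A = (16600 − 682)/682 = 23.34018
P(18) = 16600 / (1 + 23.34018·e^(−0.3356·18)) = 16600 / (1 + 23.34018·0.00238)
= 16600 / 1.05554 ≈ 15726.52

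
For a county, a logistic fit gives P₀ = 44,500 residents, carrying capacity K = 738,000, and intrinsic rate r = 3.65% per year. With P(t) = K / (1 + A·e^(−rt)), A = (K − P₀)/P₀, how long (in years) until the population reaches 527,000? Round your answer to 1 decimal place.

A = (738000 − 44500)/44500 = 15.58427
527000 = 738000/(1 + 15.58427·e^(−0.0365t)) → 1 + 15.58427·e^(−0.0365t) = 1.40038
e^(−0.0365t) = 0.025691 → t = ln(38.92374)/0.0365 = 3.6616/0.0365

t ≈ 100.3 years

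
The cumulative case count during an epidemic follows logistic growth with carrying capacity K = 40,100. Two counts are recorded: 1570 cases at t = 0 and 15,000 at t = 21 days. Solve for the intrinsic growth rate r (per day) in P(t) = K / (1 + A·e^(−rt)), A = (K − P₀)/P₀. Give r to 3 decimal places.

r ≈ 0.128 per day

A = (40100 − 1570)/1570 = 24.5414
15000 = 40100/(1 + 24.5414·e^(−r·21)) → e^(−21r) = (2.67333 − 1)/24.5414 = 0.068184
r = −ln(0.068184)/21 = 2.68554/21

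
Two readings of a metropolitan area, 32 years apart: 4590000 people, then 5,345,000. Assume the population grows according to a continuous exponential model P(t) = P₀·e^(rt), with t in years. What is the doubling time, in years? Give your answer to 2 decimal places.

r = ln(5345000/4590000) / 32 = ln(1.16449) / 32 ≈ 0.004759 per year
doubling time = ln 2 / |r| = 0.69315 / 0.004759

doubling time ≈ 145.66 years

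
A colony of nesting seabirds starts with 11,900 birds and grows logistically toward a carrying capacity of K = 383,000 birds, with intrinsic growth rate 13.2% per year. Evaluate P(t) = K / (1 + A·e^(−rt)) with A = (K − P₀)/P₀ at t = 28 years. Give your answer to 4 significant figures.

≈ 215,900 birds

A = (383000 − 11900)/11900 = 31.18487
P(28) = 383000 / (1 + 31.18487·e^(−0.132·28)) = 383000 / (1 + 31.18487·0.024823)
= 383000 / 1.77409 ≈ 215885.3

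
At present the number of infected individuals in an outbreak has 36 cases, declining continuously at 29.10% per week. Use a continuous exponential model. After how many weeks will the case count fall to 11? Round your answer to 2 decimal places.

11 = 36 · e^(-0.291·t)
t = ln(11/36) / -0.291 = ln(0.30556) / -0.291 = -1.18562 / -0.291

t ≈ 4.07 weeks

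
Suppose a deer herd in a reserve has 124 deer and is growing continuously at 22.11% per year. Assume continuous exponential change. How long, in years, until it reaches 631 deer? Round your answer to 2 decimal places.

631 = 124 · e^(0.2211·t)
t = ln(631/124) / 0.2211 = ln(5.08871) / 0.2211 = 1.62702 / 0.2211

t ≈ 7.36 years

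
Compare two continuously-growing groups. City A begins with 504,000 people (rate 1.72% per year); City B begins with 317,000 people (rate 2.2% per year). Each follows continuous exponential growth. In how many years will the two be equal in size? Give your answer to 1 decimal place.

t ≈ 96.6 years

504000·e^(0.0172t) = 317000·e^(0.022t)
504000/317000 = e^((0.022 − 0.0172)t) → ln(1.58991) = 0.0048·t
t = 0.46367 / 0.0048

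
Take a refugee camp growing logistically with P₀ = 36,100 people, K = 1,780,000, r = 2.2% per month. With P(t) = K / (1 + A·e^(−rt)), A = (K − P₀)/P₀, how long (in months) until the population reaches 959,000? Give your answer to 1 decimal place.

t ≈ 183.3 months

A = (1780000 − 36100)/36100 = 48.30748
959000 = 1780000/(1 + 48.30748·e^(−0.022t)) → 1 + 48.30748·e^(−0.022t) = 1.8561
e^(−0.022t) = 0.017722 → t = ln(56.42737)/0.022 = 4.03295/0.022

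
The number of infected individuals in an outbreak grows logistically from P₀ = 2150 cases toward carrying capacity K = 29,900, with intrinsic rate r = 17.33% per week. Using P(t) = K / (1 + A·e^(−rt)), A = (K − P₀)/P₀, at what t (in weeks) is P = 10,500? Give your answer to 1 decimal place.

A = (29900 − 2150)/2150 = 12.90698
10500 = 29900/(1 + 12.90698·e^(−0.1733t)) → 1 + 12.90698·e^(−0.1733t) = 2.84762
e^(−0.1733t) = 0.143149 → t = ln(6.98573)/0.1733 = 1.94387/0.1733

t ≈ 11.2 weeks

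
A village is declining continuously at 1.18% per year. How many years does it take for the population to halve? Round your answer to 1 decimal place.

half-life = ln(2) / |r| = 0.69315 / 0.0118

half-life ≈ 58.7 years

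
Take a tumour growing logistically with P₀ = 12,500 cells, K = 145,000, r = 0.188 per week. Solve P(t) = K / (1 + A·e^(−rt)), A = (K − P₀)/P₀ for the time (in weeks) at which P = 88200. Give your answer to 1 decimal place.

t ≈ 14.9 weeks

A = (145000 − 12500)/12500 = 10.6
88200 = 145000/(1 + 10.6·e^(−0.188t)) → 1 + 10.6·e^(−0.188t) = 1.64399
e^(−0.188t) = 0.060754 → t = ln(16.45986)/0.188 = 2.80092/0.188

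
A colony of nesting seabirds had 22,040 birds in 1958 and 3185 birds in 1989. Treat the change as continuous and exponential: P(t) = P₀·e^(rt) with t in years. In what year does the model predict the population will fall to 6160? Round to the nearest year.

r = ln(3185/22040) / 31 = -1.93441/31 ≈ -0.0624 per year
t = ln(6160/22040) / r = -1.27478/-0.0624 ≈ 20.43 years after 1958

year 1978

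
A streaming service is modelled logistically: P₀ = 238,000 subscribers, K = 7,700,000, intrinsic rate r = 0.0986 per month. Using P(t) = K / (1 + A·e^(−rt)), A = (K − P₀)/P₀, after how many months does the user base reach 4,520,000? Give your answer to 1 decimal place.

A = (7700000 − 238000)/238000 = 31.35294
4520000 = 7700000/(1 + 31.35294·e^(−0.0986t)) → 1 + 31.35294·e^(−0.0986t) = 1.70354
e^(−0.0986t) = 0.022439 → t = ln(44.56456)/0.0986 = 3.79694/0.0986

t ≈ 38.5 months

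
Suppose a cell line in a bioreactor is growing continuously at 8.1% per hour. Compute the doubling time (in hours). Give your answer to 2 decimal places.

doubling time ≈ 8.56 hours

doubling time = ln(2) / |r| = 0.69315 / 0.081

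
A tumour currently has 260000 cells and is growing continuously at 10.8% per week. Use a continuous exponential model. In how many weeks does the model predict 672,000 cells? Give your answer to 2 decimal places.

t ≈ 8.79 weeks

672000 = 260000 · e^(0.108·t)
t = ln(672000/260000) / 0.108 = ln(2.58462) / 0.108 = 0.94958 / 0.108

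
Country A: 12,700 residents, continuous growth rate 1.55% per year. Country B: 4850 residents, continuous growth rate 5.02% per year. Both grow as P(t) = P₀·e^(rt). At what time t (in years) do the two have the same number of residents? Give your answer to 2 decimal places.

12700·e^(0.0155t) = 4850·e^(0.0502t)
12700/4850 = e^((0.0502 − 0.0155)t) → ln(2.61856) = 0.0347·t
t = 0.96262 / 0.0347

t ≈ 27.74 years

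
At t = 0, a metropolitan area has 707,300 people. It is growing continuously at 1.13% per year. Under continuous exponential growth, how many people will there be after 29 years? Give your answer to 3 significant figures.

P(29) = 707300 · e^(0.0113·29) = 707300 · e^(0.3277)
= 707300 · 1.38777 ≈ 981571.54

≈ 982,000 people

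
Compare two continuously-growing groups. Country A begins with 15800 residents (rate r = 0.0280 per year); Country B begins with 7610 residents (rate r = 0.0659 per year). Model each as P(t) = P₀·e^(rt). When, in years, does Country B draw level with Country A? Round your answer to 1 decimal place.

t ≈ 19.3 years

15800·e^(0.028t) = 7610·e^(0.0659t)
15800/7610 = e^((0.0659 − 0.028)t) → ln(2.07622) = 0.0379·t
t = 0.73055 / 0.0379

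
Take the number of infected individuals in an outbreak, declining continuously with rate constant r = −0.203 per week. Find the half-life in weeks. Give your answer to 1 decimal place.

half-life = ln(2) / |r| = 0.69315 / 0.203

half-life ≈ 3.4 weeks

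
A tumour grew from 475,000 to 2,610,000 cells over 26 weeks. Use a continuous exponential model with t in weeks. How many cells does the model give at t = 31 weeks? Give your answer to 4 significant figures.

≈ 3,622,000 cells

r = ln(2610000/475000) / 26 ≈ 0.06553 per week
P(31) = 475000 · e^(0.06553·31) = 475000 · 7.62508 ≈ 3621912.78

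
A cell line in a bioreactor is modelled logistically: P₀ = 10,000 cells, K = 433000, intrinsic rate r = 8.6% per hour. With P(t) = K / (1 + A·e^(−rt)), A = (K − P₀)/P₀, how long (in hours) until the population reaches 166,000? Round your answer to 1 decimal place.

t ≈ 38.0 hours

A = (433000 − 10000)/10000 = 42.3
166000 = 433000/(1 + 42.3·e^(−0.086t)) → 1 + 42.3·e^(−0.086t) = 2.60843
e^(−0.086t) = 0.038024 → t = ln(26.29888)/0.086 = 3.26953/0.086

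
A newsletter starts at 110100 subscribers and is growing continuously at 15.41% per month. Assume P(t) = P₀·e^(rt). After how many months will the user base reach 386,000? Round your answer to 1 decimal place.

t ≈ 8.1 months

386000 = 110100 · e^(0.1541·t)
t = ln(386000/110100) / 0.1541 = ln(3.5059) / 0.1541 = 1.25445 / 0.1541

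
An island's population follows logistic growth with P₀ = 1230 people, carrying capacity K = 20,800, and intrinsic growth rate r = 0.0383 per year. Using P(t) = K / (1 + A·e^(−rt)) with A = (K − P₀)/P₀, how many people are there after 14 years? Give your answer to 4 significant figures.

A = (20800 − 1230)/1230 = 15.91057
P(14) = 20800 / (1 + 15.91057·e^(−0.0383·14)) = 20800 / (1 + 15.91057·0.584967)
= 20800 / 10.30716 ≈ 2018.02

≈ 2,018 people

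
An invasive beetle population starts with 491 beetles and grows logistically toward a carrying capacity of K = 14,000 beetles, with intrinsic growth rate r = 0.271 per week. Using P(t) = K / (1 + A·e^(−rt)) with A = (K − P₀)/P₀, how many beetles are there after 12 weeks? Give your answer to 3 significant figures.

≈ 6,780 beetles

A = (14000 − 491)/491 = 27.51324
P(12) = 14000 / (1 + 27.51324·e^(−0.271·12)) = 14000 / (1 + 27.51324·0.038697)
= 14000 / 2.06467 ≈ 6780.74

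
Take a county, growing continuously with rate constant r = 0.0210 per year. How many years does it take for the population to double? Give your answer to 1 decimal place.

doubling time ≈ 33.0 years

doubling time = ln(2) / |r| = 0.69315 / 0.021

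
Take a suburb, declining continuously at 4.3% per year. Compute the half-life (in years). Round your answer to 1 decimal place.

half-life = ln(2) / |r| = 0.69315 / 0.043

half-life ≈ 16.1 years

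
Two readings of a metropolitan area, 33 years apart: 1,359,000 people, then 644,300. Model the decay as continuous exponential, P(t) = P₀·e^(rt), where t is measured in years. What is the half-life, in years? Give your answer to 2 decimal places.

half-life ≈ 30.65 years

r = ln(644300/1359000) / 33 = ln(0.4741) / 33 ≈ -0.022616 per year
half-life = ln 2 / |r| = 0.69315 / 0.022616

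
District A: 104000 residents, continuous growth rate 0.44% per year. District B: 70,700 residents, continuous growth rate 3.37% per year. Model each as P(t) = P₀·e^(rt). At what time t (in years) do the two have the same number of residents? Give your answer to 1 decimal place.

104000·e^(0.0044t) = 70700·e^(0.0337t)
104000/70700 = e^((0.0337 − 0.0044)t) → ln(1.471) = 0.0293·t
t = 0.38595 / 0.0293

t ≈ 13.2 years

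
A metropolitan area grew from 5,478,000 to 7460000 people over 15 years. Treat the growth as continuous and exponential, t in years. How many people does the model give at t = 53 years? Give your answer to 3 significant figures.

r = ln(7460000/5478000) / 15 ≈ 0.020588 per year
P(53) = 5478000 · e^(0.020588·53) = 5478000 · 2.97769 ≈ 16311781.16

≈ 16,300,000 people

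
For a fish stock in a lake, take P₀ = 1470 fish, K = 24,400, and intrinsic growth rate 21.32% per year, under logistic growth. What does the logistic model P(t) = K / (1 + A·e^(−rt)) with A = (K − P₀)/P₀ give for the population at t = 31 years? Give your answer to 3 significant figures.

A = (24400 − 1470)/1470 = 15.59864
P(31) = 24400 / (1 + 15.59864·e^(−0.2132·31)) = 24400 / (1 + 15.59864·0.001348)
= 24400 / 1.02103 ≈ 23897.54

≈ 23,900 fish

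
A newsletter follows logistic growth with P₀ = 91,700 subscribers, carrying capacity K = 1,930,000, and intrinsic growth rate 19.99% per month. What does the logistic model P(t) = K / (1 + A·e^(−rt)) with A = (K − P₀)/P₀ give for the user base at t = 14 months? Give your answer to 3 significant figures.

≈ 869,000 subscribers

A = (1930000 − 91700)/91700 = 20.04689
P(14) = 1930000 / (1 + 20.04689·e^(−0.1999·14)) = 1930000 / (1 + 20.04689·0.060895)
= 1930000 / 2.22076 ≈ 869071.6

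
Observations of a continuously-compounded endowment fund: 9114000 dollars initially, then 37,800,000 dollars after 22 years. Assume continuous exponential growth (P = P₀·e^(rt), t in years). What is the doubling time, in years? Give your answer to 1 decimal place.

r = ln(37800000/9114000) / 22 = ln(4.14747) / 22 ≈ 0.064659 per year
doubling time = ln 2 / |r| = 0.69315 / 0.064659

doubling time ≈ 10.7 years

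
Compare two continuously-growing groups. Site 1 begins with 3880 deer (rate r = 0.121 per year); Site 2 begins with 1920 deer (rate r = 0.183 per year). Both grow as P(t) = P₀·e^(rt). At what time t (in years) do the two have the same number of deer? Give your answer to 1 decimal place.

t ≈ 11.3 years

3880·e^(0.121t) = 1920·e^(0.183t)
3880/1920 = e^((0.183 − 0.121)t) → ln(2.02083) = 0.062·t
t = 0.70351 / 0.062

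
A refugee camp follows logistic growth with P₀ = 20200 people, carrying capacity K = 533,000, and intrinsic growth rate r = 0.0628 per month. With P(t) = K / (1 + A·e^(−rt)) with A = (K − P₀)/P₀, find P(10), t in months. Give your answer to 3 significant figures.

A = (533000 − 20200)/20200 = 25.38614
P(10) = 533000 / (1 + 25.38614·e^(−0.0628·10)) = 533000 / (1 + 25.38614·0.533658)
= 533000 / 14.54752 ≈ 36638.55

≈ 36,600 people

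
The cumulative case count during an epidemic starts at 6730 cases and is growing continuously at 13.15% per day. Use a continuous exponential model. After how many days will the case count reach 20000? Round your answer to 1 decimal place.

20000 = 6730 · e^(0.1315·t)
t = ln(20000/6730) / 0.1315 = ln(2.97177) / 0.1315 = 1.08916 / 0.1315

t ≈ 8.3 days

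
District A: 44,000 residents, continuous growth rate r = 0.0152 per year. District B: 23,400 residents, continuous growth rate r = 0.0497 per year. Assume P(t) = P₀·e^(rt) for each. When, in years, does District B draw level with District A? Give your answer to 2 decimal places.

44000·e^(0.0152t) = 23400·e^(0.0497t)
44000/23400 = e^((0.0497 − 0.0152)t) → ln(1.88034) = 0.0345·t
t = 0.63145 / 0.0345

t ≈ 18.30 years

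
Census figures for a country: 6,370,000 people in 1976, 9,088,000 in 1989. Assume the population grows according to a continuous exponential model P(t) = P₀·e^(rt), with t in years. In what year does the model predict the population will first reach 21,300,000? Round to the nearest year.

r = ln(9088000/6370000) / 13 = 0.35536/13 ≈ 0.027335 per year
t = ln(21300000/6370000) / r = 1.20711/0.027335 ≈ 44.16 years after 1976

year 2020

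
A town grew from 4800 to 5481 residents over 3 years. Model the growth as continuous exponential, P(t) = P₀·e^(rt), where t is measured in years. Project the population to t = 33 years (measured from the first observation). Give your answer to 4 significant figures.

r = ln(5481/4800) / 3 ≈ 0.044224 per year
P(33) = 4800 · e^(0.044224·33) = 4800 · 4.30333 ≈ 20655.96

≈ 20,660 residents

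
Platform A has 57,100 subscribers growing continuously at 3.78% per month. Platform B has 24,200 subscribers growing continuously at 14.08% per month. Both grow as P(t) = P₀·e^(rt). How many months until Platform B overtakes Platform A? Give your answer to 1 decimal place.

57100·e^(0.0378t) = 24200·e^(0.1408t)
57100/24200 = e^((0.1408 − 0.0378)t) → ln(2.3595) = 0.103·t
t = 0.85845 / 0.103

t ≈ 8.3 months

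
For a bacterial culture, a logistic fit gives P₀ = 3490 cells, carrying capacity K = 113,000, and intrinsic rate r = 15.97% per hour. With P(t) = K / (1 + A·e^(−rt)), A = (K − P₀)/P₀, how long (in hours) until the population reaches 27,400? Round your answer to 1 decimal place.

A = (113000 − 3490)/3490 = 31.37822
27400 = 113000/(1 + 31.37822·e^(−0.1597t)) → 1 + 31.37822·e^(−0.1597t) = 4.12409
e^(−0.1597t) = 0.099562 → t = ln(10.04396)/0.1597 = 2.30697/0.1597

t ≈ 14.4 hours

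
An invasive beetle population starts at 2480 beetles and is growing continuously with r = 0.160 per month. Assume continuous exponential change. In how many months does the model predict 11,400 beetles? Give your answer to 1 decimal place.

t ≈ 9.5 months

11400 = 2480 · e^(0.16·t)
t = ln(11400/2480) / 0.16 = ln(4.59677) / 0.16 = 1.52535 / 0.16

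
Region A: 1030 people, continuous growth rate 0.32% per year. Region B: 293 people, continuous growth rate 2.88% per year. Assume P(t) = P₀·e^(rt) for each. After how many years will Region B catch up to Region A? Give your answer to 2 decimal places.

t ≈ 49.11 years

1030·e^(0.0032t) = 293·e^(0.0288t)
1030/293 = e^((0.0288 − 0.0032)t) → ln(3.51536) = 0.0256·t
t = 1.25714 / 0.0256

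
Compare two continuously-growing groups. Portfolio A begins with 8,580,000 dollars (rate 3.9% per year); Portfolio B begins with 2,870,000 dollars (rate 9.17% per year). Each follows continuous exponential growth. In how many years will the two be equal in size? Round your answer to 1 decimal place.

8580000·e^(0.039t) = 2870000·e^(0.0917t)
8580000/2870000 = e^((0.0917 − 0.039)t) → ln(2.98955) = 0.0527·t
t = 1.09512 / 0.0527

t ≈ 20.8 years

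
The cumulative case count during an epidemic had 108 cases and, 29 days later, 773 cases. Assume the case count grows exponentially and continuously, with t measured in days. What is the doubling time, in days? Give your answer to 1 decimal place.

r = ln(773/108) / 29 = ln(7.15741) / 29 ≈ 0.067867 per day
doubling time = ln 2 / |r| = 0.69315 / 0.067867

doubling time ≈ 10.2 days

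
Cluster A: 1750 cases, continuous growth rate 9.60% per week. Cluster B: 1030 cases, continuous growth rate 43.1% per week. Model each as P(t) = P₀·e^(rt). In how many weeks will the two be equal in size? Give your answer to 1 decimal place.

1750·e^(0.096t) = 1030·e^(0.431t)
1750/1030 = e^((0.431 − 0.096)t) → ln(1.69903) = 0.335·t
t = 0.53006 / 0.335

t ≈ 1.6 weeks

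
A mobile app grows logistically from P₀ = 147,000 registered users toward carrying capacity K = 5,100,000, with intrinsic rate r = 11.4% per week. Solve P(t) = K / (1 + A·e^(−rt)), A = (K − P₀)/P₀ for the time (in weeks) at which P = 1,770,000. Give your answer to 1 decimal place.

t ≈ 25.3 weeks

A = (5100000 − 147000)/147000 = 33.69388
1770000 = 5100000/(1 + 33.69388·e^(−0.114t)) → 1 + 33.69388·e^(−0.114t) = 2.88136
e^(−0.114t) = 0.055837 → t = ln(17.90936)/0.114 = 2.88532/0.114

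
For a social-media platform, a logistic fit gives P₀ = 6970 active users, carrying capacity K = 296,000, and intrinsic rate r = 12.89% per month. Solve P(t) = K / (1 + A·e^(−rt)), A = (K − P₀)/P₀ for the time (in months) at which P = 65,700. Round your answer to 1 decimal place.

t ≈ 19.2 months

A = (296000 − 6970)/6970 = 41.46772
65700 = 296000/(1 + 41.46772·e^(−0.1289t)) → 1 + 41.46772·e^(−0.1289t) = 4.50533
e^(−0.1289t) = 0.084531 → t = ln(11.82991)/0.1289 = 2.47063/0.1289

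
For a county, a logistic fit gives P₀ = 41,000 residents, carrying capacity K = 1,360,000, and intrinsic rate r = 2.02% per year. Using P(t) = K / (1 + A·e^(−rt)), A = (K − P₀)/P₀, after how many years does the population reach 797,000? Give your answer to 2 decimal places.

A = (1360000 − 41000)/41000 = 32.17073
797000 = 1360000/(1 + 32.17073·e^(−0.0202t)) → 1 + 32.17073·e^(−0.0202t) = 1.7064
e^(−0.0202t) = 0.021958 → t = ln(45.54187)/0.0202 = 3.81863/0.0202

t ≈ 189.04 years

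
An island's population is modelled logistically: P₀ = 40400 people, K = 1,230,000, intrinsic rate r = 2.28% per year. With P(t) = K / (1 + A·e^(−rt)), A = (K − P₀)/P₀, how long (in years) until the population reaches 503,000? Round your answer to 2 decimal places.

A = (1230000 − 40400)/40400 = 29.44554
503000 = 1230000/(1 + 29.44554·e^(−0.0228t)) → 1 + 29.44554·e^(−0.0228t) = 2.44533
e^(−0.0228t) = 0.049085 → t = ln(20.37291)/0.0228 = 3.01421/0.0228

t ≈ 132.20 years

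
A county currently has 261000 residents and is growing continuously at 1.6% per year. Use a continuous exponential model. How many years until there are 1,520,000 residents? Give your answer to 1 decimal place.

t ≈ 110.1 years

1520000 = 261000 · e^(0.016·t)
t = ln(1520000/261000) / 0.016 = ln(5.82375) / 0.016 = 1.76195 / 0.016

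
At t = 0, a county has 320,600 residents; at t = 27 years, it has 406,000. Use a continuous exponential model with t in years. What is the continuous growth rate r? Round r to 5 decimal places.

r ≈ 0.00875 per year

406000 = 320600 · e^(r·27)
e^(27r) = 406000/320600 = 1.26638
r = ln(1.26638) / 27 = 0.23616 / 27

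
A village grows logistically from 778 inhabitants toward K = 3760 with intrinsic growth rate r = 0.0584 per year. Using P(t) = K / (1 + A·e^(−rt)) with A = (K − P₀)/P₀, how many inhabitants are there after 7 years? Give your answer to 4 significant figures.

A = (3760 − 778)/778 = 3.8329
P(7) = 3760 / (1 + 3.8329·e^(−0.0584·7)) = 3760 / (1 + 3.8329·0.664447)
= 3760 / 3.54676 ≈ 1060.12

≈ 1,060 inhabitants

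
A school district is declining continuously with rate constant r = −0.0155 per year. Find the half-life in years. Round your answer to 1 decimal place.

half-life = ln(2) / |r| = 0.69315 / 0.0155

half-life ≈ 44.7 years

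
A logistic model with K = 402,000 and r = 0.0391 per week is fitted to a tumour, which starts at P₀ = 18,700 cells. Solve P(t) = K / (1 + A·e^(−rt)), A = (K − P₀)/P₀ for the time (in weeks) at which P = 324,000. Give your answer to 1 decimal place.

A = (402000 − 18700)/18700 = 20.49733
324000 = 402000/(1 + 20.49733·e^(−0.0391t)) → 1 + 20.49733·e^(−0.0391t) = 1.24074
e^(−0.0391t) = 0.011745 → t = ln(85.14274)/0.0391 = 4.44433/0.0391

t ≈ 113.7 weeks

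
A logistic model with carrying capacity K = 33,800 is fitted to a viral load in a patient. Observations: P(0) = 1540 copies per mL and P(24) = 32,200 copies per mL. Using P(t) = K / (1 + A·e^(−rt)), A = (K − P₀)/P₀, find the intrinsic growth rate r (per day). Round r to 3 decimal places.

r ≈ 0.252 per day

A = (33800 − 1540)/1540 = 20.94805
32200 = 33800/(1 + 20.94805·e^(−r·24)) → e^(−24r) = (1.04969 − 1)/20.94805 = 0.002372
r = −ln(0.002372)/24 = 6.04401/24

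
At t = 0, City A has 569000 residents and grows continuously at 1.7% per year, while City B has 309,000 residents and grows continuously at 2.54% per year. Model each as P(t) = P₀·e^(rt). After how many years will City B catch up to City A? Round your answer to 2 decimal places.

t ≈ 72.68 years

569000·e^(0.017t) = 309000·e^(0.0254t)
569000/309000 = e^((0.0254 − 0.017)t) → ln(1.84142) = 0.0084·t
t = 0.61054 / 0.0084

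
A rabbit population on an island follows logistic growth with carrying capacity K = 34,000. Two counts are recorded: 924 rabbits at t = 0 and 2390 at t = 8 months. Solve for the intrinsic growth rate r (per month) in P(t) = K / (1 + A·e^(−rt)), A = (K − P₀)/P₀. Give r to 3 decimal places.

r ≈ 0.124 per month

A = (34000 − 924)/924 = 35.79654
2390 = 34000/(1 + 35.79654·e^(−r·8)) → e^(−8r) = (14.22594 − 1)/35.79654 = 0.369475
r = −ln(0.369475)/8 = 0.99567/8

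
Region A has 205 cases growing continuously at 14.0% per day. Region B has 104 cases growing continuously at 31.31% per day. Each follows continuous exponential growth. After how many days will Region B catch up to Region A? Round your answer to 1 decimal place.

t ≈ 3.9 days

205·e^(0.14t) = 104·e^(0.3131t)
205/104 = e^((0.3131 − 0.14)t) → ln(1.97115) = 0.1731·t
t = 0.67862 / 0.1731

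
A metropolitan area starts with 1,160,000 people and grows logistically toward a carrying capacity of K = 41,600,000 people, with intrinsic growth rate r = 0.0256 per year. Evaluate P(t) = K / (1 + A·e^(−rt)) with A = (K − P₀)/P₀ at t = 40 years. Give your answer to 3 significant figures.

A = (41600000 − 1160000)/1160000 = 34.86207
P(40) = 41600000 / (1 + 34.86207·e^(−0.0256·40)) = 41600000 / (1 + 34.86207·0.359155)
= 41600000 / 13.5209 ≈ 3076717.86

≈ 3,080,000 people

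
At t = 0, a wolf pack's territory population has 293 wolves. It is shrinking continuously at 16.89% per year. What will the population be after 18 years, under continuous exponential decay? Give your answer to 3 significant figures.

≈ 14.0 wolves

P(18) = 293 · e^(-0.1689·18) = 293 · e^(-3.0402)
= 293 · 0.04783 ≈ 14.01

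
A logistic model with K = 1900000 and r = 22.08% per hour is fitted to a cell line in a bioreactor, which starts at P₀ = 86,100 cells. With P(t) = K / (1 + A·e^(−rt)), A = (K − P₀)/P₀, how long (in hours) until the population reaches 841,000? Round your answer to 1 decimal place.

t ≈ 12.8 hours

A = (1900000 − 86100)/86100 = 21.06736
841000 = 1900000/(1 + 21.06736·e^(−0.2208t)) → 1 + 21.06736·e^(−0.2208t) = 2.25922
e^(−0.2208t) = 0.059771 → t = ln(16.73055)/0.2208 = 2.81724/0.2208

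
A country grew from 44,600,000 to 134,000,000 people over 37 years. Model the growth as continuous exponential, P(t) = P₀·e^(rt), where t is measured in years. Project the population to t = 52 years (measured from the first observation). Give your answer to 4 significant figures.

≈ 209,300,000 people

r = ln(134000000/44600000) / 37 ≈ 0.029733 per year
P(52) = 44600000 · e^(0.029733·52) = 44600000 · 4.69311 ≈ 209312572.08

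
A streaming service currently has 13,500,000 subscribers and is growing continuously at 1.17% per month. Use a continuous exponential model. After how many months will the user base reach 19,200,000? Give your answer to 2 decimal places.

t ≈ 30.10 months

19200000 = 13500000 · e^(0.0117·t)
t = ln(19200000/13500000) / 0.0117 = ln(1.42222) / 0.0117 = 0.35222 / 0.0117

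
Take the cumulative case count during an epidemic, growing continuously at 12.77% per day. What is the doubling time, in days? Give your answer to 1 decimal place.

doubling time = ln(2) / |r| = 0.69315 / 0.1277

doubling time ≈ 5.4 days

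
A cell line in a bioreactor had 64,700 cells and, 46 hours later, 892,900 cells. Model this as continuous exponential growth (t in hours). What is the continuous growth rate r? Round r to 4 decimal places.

r ≈ 0.0571 per hour

892900 = 64700 · e^(r·46)
e^(46r) = 892900/64700 = 13.80062
r = ln(13.80062) / 46 = 2.62471 / 46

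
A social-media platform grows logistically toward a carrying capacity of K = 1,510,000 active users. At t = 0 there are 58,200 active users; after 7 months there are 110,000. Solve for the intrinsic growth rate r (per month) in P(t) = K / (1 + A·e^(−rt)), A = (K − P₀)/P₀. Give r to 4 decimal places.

A = (1510000 − 58200)/58200 = 24.94502
110000 = 1510000/(1 + 24.94502·e^(−r·7)) → e^(−7r) = (13.72727 − 1)/24.94502 = 0.510213
r = −ln(0.510213)/7 = 0.67293/7

r ≈ 0.0961 per month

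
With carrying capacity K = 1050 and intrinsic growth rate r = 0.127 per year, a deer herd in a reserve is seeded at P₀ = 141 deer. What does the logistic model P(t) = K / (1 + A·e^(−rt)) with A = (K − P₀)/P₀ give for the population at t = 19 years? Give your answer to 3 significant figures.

≈ 666 deer

A = (1050 − 141)/141 = 6.44681
P(19) = 1050 / (1 + 6.44681·e^(−0.127·19)) = 1050 / (1 + 6.44681·0.089546)
= 1050 / 1.57729 ≈ 665.7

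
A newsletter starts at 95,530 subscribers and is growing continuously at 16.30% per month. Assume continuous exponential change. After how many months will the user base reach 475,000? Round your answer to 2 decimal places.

t ≈ 9.84 months

475000 = 95530 · e^(0.163·t)
t = ln(475000/95530) / 0.163 = ln(4.97226) / 0.163 = 1.60387 / 0.163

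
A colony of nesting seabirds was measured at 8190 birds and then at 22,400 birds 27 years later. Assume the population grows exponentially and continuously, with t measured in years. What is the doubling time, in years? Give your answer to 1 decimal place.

doubling time ≈ 18.6 years

r = ln(22400/8190) / 27 = ln(2.73504) / 27 ≈ 0.037265 per year
doubling time = ln 2 / |r| = 0.69315 / 0.037265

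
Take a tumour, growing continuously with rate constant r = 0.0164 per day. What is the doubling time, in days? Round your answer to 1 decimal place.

doubling time = ln(2) / |r| = 0.69315 / 0.0164

doubling time ≈ 42.3 days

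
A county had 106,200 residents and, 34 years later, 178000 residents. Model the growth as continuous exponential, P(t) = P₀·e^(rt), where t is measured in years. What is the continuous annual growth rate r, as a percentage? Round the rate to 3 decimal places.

r ≈ 1.519% per year

178000 = 106200 · e^(r·34)
e^(34r) = 178000/106200 = 1.67608
r = ln(1.67608) / 34 = 0.51646 / 34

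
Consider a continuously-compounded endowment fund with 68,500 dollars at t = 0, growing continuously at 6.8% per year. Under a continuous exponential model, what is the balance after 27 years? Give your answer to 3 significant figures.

P(27) = 68500 · e^(0.068·27) = 68500 · e^(1.836)
= 68500 · 6.2714 ≈ 429591.07

≈ 430,000 dollars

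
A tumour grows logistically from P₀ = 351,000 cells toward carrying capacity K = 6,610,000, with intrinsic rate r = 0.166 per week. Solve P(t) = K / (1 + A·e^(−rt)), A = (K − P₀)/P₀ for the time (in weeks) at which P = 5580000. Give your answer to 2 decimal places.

A = (6610000 − 351000)/351000 = 17.83191
5580000 = 6610000/(1 + 17.83191·e^(−0.166t)) → 1 + 17.83191·e^(−0.166t) = 1.18459
e^(−0.166t) = 0.010352 → t = ln(96.60393)/0.166 = 4.57062/0.166

t ≈ 27.53 weeks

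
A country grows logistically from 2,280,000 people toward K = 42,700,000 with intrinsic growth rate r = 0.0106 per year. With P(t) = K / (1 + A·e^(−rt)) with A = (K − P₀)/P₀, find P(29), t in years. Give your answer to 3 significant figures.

≈ 3,040,000 people

A = (42700000 − 2280000)/2280000 = 17.72807
P(29) = 42700000 / (1 + 17.72807·e^(−0.0106·29)) = 42700000 / (1 + 17.72807·0.735356)
= 42700000 / 14.03645 ≈ 3042079.76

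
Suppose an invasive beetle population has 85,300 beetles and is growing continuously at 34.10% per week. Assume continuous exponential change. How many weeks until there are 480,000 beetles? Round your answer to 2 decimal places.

480000 = 85300 · e^(0.341·t)
t = ln(480000/85300) / 0.341 = ln(5.6272) / 0.341 = 1.72761 / 0.341

t ≈ 5.07 weeks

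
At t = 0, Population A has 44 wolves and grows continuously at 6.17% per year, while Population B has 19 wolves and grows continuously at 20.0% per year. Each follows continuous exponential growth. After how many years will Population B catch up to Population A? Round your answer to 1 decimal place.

t ≈ 6.1 years

44·e^(0.0617t) = 19·e^(0.2t)
44/19 = e^((0.2 − 0.0617)t) → ln(2.31579) = 0.1383·t
t = 0.83975 / 0.1383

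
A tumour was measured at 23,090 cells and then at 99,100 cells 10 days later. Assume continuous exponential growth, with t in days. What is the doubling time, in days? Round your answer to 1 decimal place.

r = ln(99100/23090) / 10 = ln(4.2919) / 10 ≈ 0.145673 per day
doubling time = ln 2 / |r| = 0.69315 / 0.145673

doubling time ≈ 4.8 days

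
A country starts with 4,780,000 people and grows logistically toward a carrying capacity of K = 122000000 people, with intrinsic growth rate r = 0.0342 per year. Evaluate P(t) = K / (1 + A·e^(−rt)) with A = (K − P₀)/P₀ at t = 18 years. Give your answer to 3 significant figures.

≈ 8,560,000 people

A = (122000000 − 4780000)/4780000 = 24.52301
P(18) = 122000000 / (1 + 24.52301·e^(−0.0342·18)) = 122000000 / (1 + 24.52301·0.540317)
= 122000000 / 14.25019 ≈ 8561288.78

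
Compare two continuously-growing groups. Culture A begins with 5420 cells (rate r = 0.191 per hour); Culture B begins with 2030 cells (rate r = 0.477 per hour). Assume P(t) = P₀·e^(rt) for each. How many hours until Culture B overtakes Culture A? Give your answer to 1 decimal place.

5420·e^(0.191t) = 2030·e^(0.477t)
5420/2030 = e^((0.477 − 0.191)t) → ln(2.66995) = 0.286·t
t = 0.98206 / 0.286

t ≈ 3.4 hours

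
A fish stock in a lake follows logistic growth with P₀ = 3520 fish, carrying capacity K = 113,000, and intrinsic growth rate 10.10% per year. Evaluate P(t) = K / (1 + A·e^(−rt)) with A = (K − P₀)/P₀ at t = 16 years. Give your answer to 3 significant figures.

≈ 15,700 fish

A = (113000 − 3520)/3520 = 31.10227
P(16) = 113000 / (1 + 31.10227·e^(−0.101·16)) = 113000 / (1 + 31.10227·0.198692)
= 113000 / 7.17977 ≈ 15738.67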